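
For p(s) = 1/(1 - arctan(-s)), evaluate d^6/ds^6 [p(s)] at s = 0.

128

Let u equal the inner series; expand the outer function in u and truncate.
The coefficient of s^6 in the expansion is 8/45, so p^(6)(0) = 6! * (8/45) = 128.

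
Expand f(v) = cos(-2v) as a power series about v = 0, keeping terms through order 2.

Apply the Taylor formula c_k = f^(k)(a)/k!.

1 - 2*v^2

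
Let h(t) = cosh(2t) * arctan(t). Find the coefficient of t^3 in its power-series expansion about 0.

5/3

Expand each factor separately, then convolve coefficients.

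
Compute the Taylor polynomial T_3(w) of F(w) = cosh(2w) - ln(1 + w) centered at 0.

-w^3/3 + 5*w^2/2 - w + 1

Combine the two series term by term.
F(0) = 1
F′(0) = -1
F′′(0) = 5
F′′′(0) = -2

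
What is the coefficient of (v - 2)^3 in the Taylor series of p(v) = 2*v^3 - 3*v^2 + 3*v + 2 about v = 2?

2

Differentiate repeatedly and evaluate at the center.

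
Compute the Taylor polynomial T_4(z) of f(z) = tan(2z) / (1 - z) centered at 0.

14*z^4/3 + 14*z^3/3 + 2*z^2 + 2*z

Take the Cauchy product of the two expansions.
f(0) = 0
f′(0) = 2
f′′(0) = 4
f′′′(0) = 28
f^(4)(0) = 112
Then c_k = f^(k)(0)/k! gives each Taylor coefficient.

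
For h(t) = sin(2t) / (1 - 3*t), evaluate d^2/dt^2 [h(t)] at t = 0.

12

Expand 1/(denominator) as a geometric series and multiply by the numerator's series.
From the series, [t^2] h = 6; multiply by 2! = 2 to get 12.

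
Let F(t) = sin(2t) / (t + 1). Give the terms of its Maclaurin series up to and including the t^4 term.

-2*t^4/3 + 2*t^3/3 - 2*t^2 + 2*t

Multiply the numerator's expansion by the denominator's geometric series.
[t^0] = 0;  [t^1] = 2;  [t^2] = -2;  [t^3] = 2/3;  [t^4] = -2/3.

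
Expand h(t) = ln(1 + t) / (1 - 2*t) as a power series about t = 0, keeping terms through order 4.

Expand 1/(denominator) as a geometric series and multiply by the numerator's series.

77*t^4/12 + 10*t^3/3 + 3*t^2/2 + t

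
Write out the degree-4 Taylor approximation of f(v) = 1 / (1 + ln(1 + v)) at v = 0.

11*v^4/3 - 7*v^3/3 + 3*v^2/2 - v + 1

Write 1/(1+u) = 1 - u + u^2 - u^3 + ... and substitute the series for u.
f(0) = 1
f′(0) = -1
f′′(0) = 3
f′′′(0) = -14
f^(4)(0) = 88
Dividing each by k! gives the coefficients c_0, ..., c_4.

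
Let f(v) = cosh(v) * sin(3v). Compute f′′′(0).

Take the Cauchy product of the two expansions.
The coefficient of v^3 in the expansion is -3, so f′′′(0) = 3! * (-3) = -18.

-18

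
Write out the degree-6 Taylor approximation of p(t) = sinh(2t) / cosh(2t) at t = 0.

64*t^5/15 - 8*t^3/3 + 2*t

Invert the denominator's series and multiply.
p(0) = 0
p′(0) = 2
p′′(0) = 0
p′′′(0) = -16
p^(4)(0) = 0
p^(5)(0) = 512
p^(6)(0) = 0
Then c_k = p^(k)(0)/k! gives each Taylor coefficient.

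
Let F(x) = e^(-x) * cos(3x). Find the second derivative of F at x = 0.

Take the Cauchy product of the two expansions.
From the series, [x^2] F = -4; multiply by 2! = 2 to get -8.

-8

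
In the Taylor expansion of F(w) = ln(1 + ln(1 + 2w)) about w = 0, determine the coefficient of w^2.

Compose series: expand the inner function first, then feed it into the outer expansion.
[w^0] = 0;  [w^1] = 2;  [w^2] = -4.

-4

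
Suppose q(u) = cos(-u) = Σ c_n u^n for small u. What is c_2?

-1/2

c_2 = q′′(0)/2! = -1/2.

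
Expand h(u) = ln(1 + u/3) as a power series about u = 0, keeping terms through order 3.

Compute the successive derivatives at the expansion point and divide by k!.
h(0) = 0
h′(0) = 1/3
h′′(0) = -1/9
h′′′(0) = 2/27

u^3/81 - u^2/18 + u/3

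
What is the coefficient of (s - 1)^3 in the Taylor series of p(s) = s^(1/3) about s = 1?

Compute the successive derivatives at the expansion point and divide by k!.
p(1) = 1
p′(1) = 1/3
p′′(1) = -2/9
p′′′(1) = 10/27

5/81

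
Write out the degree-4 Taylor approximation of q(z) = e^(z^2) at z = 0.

z^4/2 + z^2 + 1

q(0) = 1
q′(0) = 0
q′′(0) = 2
q′′′(0) = 0
q^(4)(0) = 12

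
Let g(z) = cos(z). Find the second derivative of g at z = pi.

1

Apply the Taylor formula c_k = f^(k)(a)/k!.
From the series, [(z - pi)^2] g = 1/2; multiply by 2! = 2 to get 1.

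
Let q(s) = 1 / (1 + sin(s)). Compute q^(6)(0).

Expand as Σ (-1)^k u^k with u equal to the inner function's series.
The coefficient of s^6 in the expansion is 17/45, so q^(6)(0) = 6! * (17/45) = 272.

272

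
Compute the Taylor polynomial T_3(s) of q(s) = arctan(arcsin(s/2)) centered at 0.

Plug the Maclaurin series of the inner function into that of the outer and collect terms.
q(0) = 0
q′(0) = 1/2
q′′(0) = 0
q′′′(0) = -1/8
Dividing each by k! gives the coefficients c_0, ..., c_3.

-s^3/48 + s/2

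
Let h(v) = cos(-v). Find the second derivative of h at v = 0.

-1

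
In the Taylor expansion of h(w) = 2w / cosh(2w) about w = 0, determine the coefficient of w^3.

-4

Invert the denominator's series and multiply.
h(0) = 0
h′(0) = 2
h′′(0) = 0
h′′′(0) = -24
So c_3 = h′′′(0)/3! = -4.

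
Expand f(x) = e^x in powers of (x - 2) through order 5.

(x - 2)^5*e^(2)/120 + (x - 2)^4*e^(2)/24 + (x - 2)^3*e^(2)/6 + (x - 2)^2*e^(2)/2 + (x - 2)*e^(2) + e^(2)

Differentiate repeatedly and evaluate at the center.
[(x - 2)^0] = e^(2);  [(x - 2)^1] = e^(2);  [(x - 2)^2] = e^(2)/2;  [(x - 2)^3] = e^(2)/6;  [(x - 2)^4] = e^(2)/24;  [(x - 2)^5] = e^(2)/120.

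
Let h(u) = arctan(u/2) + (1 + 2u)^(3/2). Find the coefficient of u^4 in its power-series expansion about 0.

Expand each term separately and add.

3/8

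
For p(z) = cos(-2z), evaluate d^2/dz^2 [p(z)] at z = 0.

From the series, [z^2] p = -2; multiply by 2! = 2 to get -4.

-4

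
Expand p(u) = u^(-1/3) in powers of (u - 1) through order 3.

-14*(u - 1)^3/81 + 2*(u - 1)^2/9 - (u - 1)/3 + 1

p(1) = 1
p′(1) = -1/3
p′′(1) = 4/9
p′′′(1) = -28/27
Dividing each by k! gives the coefficients c_0, ..., c_3.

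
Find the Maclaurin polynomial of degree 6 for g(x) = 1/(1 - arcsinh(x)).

Plug the Maclaurin series of the inner function into that of the outer and collect terms.
g(0) = 1
g′(0) = 1
g′′(0) = 2
g′′′(0) = 5
g^(4)(0) = 16
g^(5)(0) = 69
g^(6)(0) = 368
The Taylor polynomial is Σ g^(k)(0)/k! · x^k.

23*x^6/45 + 23*x^5/40 + 2*x^4/3 + 5*x^3/6 + x^2 + x + 1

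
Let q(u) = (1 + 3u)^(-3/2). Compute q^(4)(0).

From the series, [u^4] q = 25515/128; multiply by 4! = 24 to get 76545/16.

76545/16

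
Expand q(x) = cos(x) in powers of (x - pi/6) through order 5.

-(x - pi/6)^5/240 + sqrt(3)*(x - pi/6)^4/48 + (x - pi/6)^3/12 - sqrt(3)*(x - pi/6)^2/4 - (x - pi/6)/2 + sqrt(3)/2

Use the known series and substitute for the argument.
q(pi/6) = sqrt(3)/2
q′(pi/6) = -1/2
q′′(pi/6) = -sqrt(3)/2
q′′′(pi/6) = 1/2
q^(4)(pi/6) = sqrt(3)/2
q^(5)(pi/6) = -1/2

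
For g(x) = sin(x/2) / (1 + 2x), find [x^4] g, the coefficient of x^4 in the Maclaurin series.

-95/24

Write out both Maclaurin series and multiply, keeping only the needed powers.
So c_4 = g^(4)(0)/4! = -95/24.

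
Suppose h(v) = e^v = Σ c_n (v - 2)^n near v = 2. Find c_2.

h(2) = e^(2)
h′(2) = e^(2)
h′′(2) = e^(2)
So c_2 = h′′(2)/2! = e^(2)/2.

e^(2)/2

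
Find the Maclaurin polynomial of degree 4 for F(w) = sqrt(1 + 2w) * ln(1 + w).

Write out both Maclaurin series and multiply, keeping only the needed powers.
F(0) = 0
F′(0) = 1
F′′(0) = 1
F′′′(0) = -4
F^(4)(0) = 20
Then c_k = F^(k)(0)/k! gives each Taylor coefficient.

5*w^4/6 - 2*w^3/3 + w^2/2 + w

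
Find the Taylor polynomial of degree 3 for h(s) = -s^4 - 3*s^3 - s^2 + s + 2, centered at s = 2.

-11*(s - 2)^3 - 43*(s - 2)^2 - 71*(s - 2) - 40

Differentiate repeatedly and evaluate at the center.
h(2) = -40
h′(2) = -71
h′′(2) = -86
h′′′(2) = -66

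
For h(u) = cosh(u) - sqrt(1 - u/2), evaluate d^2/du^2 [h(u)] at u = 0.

17/16

Add the two expansions coefficient-wise.
The coefficient of u^2 in the expansion is 17/32, so h′′(0) = 2! * (17/32) = 17/16.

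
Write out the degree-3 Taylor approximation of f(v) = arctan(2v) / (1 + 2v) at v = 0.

Write out both Maclaurin series and multiply, keeping only the needed powers.

16*v^3/3 - 4*v^2 + 2*v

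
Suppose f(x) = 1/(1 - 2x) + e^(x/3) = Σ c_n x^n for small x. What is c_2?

73/18

Expand each term separately and add.
f(0) = 2
f′(0) = 7/3
f′′(0) = 73/9
Dividing each by k! gives the coefficients c_0, ..., c_2.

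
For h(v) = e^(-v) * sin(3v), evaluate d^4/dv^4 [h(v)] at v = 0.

Multiply the two series term by term and collect like powers.
The coefficient of v^4 in the expansion is 4, so h^(4)(0) = 4! * (4) = 96.

96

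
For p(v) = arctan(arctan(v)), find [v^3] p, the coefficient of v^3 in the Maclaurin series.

-2/3

Plug the Maclaurin series of the inner function into that of the outer and collect terms.
p(0) = 0
p′(0) = 1
p′′(0) = 0
p′′′(0) = -4
So c_3 = p′′′(0)/3! = -2/3.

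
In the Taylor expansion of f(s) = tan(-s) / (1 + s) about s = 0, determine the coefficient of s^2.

Multiply the two series term by term and collect like powers.
f(0) = 0
f′(0) = -1
f′′(0) = 2
So c_2 = f′′(0)/2! = 1.

1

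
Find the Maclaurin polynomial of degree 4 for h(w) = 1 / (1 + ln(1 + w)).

11*w^4/3 - 7*w^3/3 + 3*w^2/2 - w + 1

Expand as Σ (-1)^k u^k with u equal to the inner function's series.
h(0) = 1
h′(0) = -1
h′′(0) = 3
h′′′(0) = -14
h^(4)(0) = 88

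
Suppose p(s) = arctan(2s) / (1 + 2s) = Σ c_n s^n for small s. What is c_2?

Take the Cauchy product of the two expansions.
So c_2 = p′′(0)/2! = -4.

-4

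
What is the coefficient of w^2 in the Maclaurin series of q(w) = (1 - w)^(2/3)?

-1/9

Compute the successive derivatives at the expansion point and divide by k!.
q(0) = 1
q′(0) = -2/3
q′′(0) = -2/9
So c_2 = q′′(0)/2! = -1/9.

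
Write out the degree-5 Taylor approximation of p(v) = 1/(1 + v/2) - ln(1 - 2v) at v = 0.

1019*v^5/160 + 65*v^4/16 + 61*v^3/24 + 9*v^2/4 + 3*v/2 + 1

Expand each term separately and add.
p(0) = 1
p′(0) = 3/2
p′′(0) = 9/2
p′′′(0) = 61/4
p^(4)(0) = 195/2
p^(5)(0) = 3057/4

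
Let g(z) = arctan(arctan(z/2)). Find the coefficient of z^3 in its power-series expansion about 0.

-1/12

Compose series: expand the inner function first, then feed it into the outer expansion.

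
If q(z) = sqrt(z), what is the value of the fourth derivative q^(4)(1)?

-15/16

From the series, [(z - 1)^4] q = -5/128; multiply by 4! = 24 to get -15/16.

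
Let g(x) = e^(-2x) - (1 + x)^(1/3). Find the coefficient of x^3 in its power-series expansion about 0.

-113/81

Add the two expansions coefficient-wise.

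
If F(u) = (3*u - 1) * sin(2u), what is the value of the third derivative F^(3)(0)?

8

Multiply each power in the prefactor through the base expansion.
From the series, [u^3] F = 4/3; multiply by 3! = 6 to get 8.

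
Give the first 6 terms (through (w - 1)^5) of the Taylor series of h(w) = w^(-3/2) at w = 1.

h(1) = 1
h′(1) = -3/2
h′′(1) = 15/4
h′′′(1) = -105/8
h^(4)(1) = 945/16
h^(5)(1) = -10395/32

-693*(w - 1)^5/256 + 315*(w - 1)^4/128 - 35*(w - 1)^3/16 + 15*(w - 1)^2/8 - 3*(w - 1)/2 + 1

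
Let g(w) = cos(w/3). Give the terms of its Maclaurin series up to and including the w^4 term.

g(0) = 1
g′(0) = 0
g′′(0) = -1/9
g′′′(0) = 0
g^(4)(0) = 1/81

w^4/1944 - w^2/18 + 1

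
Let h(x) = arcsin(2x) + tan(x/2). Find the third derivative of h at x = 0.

Combine the two series term by term.
The coefficient of x^3 in the expansion is 11/8, so h′′′(0) = 3! * (11/8) = 33/4.

33/4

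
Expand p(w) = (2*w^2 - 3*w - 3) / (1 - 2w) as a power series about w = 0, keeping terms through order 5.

-128*w^5 - 64*w^4 - 32*w^3 - 16*w^2 - 9*w - 3

Multiply each power in the prefactor through the base expansion.
[w^0] = -3;  [w^1] = -9;  [w^2] = -16;  [w^3] = -32;  [w^4] = -64;  [w^5] = -128.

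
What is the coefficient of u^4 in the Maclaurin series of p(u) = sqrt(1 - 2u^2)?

Compute the successive derivatives at the expansion point and divide by k!.
p(0) = 1
p′(0) = 0
p′′(0) = -2
p′′′(0) = 0
p^(4)(0) = -12

-1/2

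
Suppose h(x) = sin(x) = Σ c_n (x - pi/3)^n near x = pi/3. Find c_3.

-1/12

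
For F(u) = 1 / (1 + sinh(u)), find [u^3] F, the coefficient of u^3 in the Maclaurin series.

Use the geometric series for the reciprocal, then substitute.
F(0) = 1
F′(0) = -1
F′′(0) = 2
F′′′(0) = -7
The Taylor polynomial is Σ F^(k)(0)/k! · u^k.

-7/6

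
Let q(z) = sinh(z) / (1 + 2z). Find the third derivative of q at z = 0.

Expand each factor separately, then convolve coefficients.
From the series, [z^3] q = 25/6; multiply by 3! = 6 to get 25.

25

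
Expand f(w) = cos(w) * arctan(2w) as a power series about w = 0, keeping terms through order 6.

Take the Cauchy product of the two expansions.
[w^0] = 0;  [w^1] = 2;  [w^2] = 0;  [w^3] = -11/3;  [w^4] = 0;  [w^5] = 469/60;  [w^6] = 0.

469*w^5/60 - 11*w^3/3 + 2*w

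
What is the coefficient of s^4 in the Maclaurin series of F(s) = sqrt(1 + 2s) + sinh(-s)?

Add the two expansions coefficient-wise.

-5/8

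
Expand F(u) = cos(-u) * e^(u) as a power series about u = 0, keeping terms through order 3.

-u^3/3 + u + 1

Write out both Maclaurin series and multiply, keeping only the needed powers.
F(0) = 1
F′(0) = 1
F′′(0) = 0
F′′′(0) = -2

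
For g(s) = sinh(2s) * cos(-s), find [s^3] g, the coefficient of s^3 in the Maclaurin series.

Write out both Maclaurin series and multiply, keeping only the needed powers.
g(0) = 0
g′(0) = 2
g′′(0) = 0
g′′′(0) = 2
So c_3 = g′′′(0)/3! = 1/3.

1/3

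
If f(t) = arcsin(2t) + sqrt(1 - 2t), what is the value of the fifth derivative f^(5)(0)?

Add the two expansions coefficient-wise.
The coefficient of t^5 in the expansion is 61/40, so f^(5)(0) = 5! * (61/40) = 183.

183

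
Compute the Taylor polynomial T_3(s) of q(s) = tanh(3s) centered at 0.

-9*s^3 + 3*s

[s^0] = 0;  [s^1] = 3;  [s^2] = 0;  [s^3] = -9.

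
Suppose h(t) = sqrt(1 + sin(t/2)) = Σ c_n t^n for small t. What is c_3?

-1/384

Substitute the inner expansion into the outer series and collect powers.
h(0) = 1
h′(0) = 1/4
h′′(0) = -1/16
h′′′(0) = -1/64
So c_3 = h′′′(0)/3! = -1/384.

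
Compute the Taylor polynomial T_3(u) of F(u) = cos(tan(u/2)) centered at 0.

1 - u^2/8

Let u equal the inner series; expand the outer function in u and truncate.
F(0) = 1
F′(0) = 0
F′′(0) = -1/4
F′′′(0) = 0
Dividing each by k! gives the coefficients c_0, ..., c_3.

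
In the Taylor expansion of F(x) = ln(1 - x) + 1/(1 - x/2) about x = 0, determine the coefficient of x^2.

-1/4

Add the two expansions coefficient-wise.
So c_2 = F′′(0)/2! = -1/4.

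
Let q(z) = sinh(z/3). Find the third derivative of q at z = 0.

1/27

From the series, [z^3] q = 1/162; multiply by 3! = 6 to get 1/27.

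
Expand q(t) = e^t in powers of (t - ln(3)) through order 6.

(t - ln(3))^6/240 + (t - ln(3))^5/40 + (t - ln(3))^4/8 + (t - ln(3))^3/2 + 3*(t - ln(3))^2/2 + 3*(t - ln(3)) + 3

q(ln(3)) = 3
q′(ln(3)) = 3
q′′(ln(3)) = 3
q′′′(ln(3)) = 3
q^(4)(ln(3)) = 3
q^(5)(ln(3)) = 3
q^(6)(ln(3)) = 3
Then c_k = q^(k)(ln(3))/k! gives each Taylor coefficient.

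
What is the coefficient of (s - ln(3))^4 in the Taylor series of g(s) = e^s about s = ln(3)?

[(s - ln(3))^0] = 3;  [(s - ln(3))^1] = 3;  [(s - ln(3))^2] = 3/2;  [(s - ln(3))^3] = 1/2;  [(s - ln(3))^4] = 1/8.

1/8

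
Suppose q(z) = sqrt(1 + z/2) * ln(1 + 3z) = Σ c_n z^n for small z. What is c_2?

-15/4

Take the Cauchy product of the two expansions.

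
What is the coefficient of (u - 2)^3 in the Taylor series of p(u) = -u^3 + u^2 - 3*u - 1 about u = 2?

-1

p(2) = -11
p′(2) = -11
p′′(2) = -10
p′′′(2) = -6
Then c_k = p^(k)(2)/k! gives each Taylor coefficient.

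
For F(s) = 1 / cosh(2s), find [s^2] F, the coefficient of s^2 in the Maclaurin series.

-2

Divide the numerator series by the denominator series (power-series long division).
F(0) = 1
F′(0) = 0
F′′(0) = -4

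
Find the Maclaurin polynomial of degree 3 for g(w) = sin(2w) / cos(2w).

8*w^3/3 + 2*w

Divide the numerator series by the denominator series (power-series long division).
[w^0] = 0;  [w^1] = 2;  [w^2] = 0;  [w^3] = 8/3.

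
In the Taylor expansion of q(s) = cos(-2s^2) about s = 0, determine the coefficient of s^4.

[s^0] = 1;  [s^1] = 0;  [s^2] = 0;  [s^3] = 0;  [s^4] = -2.
So c_4 = q^(4)(0)/4! = -2.

-2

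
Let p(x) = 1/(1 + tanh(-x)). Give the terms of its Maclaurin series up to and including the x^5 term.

2*x^5/15 + x^4/3 + 2*x^3/3 + x^2 + x + 1

Let u equal the inner series; expand the outer function in u and truncate.
[x^0] = 1;  [x^1] = 1;  [x^2] = 1;  [x^3] = 2/3;  [x^4] = 1/3;  [x^5] = 2/15.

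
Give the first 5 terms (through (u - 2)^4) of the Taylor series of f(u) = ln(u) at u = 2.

-(u - 2)^4/64 + (u - 2)^3/24 - (u - 2)^2/8 + (u - 2)/2 + ln(2)

[(u - 2)^0] = ln(2);  [(u - 2)^1] = 1/2;  [(u - 2)^2] = -1/8;  [(u - 2)^3] = 1/24;  [(u - 2)^4] = -1/64.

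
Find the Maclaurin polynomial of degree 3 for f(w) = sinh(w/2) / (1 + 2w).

Take the Cauchy product of the two expansions.
f(0) = 0
f′(0) = 1/2
f′′(0) = -2
f′′′(0) = 97/8

97*w^3/48 - w^2 + w/2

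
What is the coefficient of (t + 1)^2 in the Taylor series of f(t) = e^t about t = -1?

[(t + 1)^0] = e^(-1);  [(t + 1)^1] = e^(-1);  [(t + 1)^2] = e^(-1)/2.

e^(-1)/2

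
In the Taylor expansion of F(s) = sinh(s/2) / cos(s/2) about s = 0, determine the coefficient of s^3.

Write the quotient as an unknown series and match coefficients against numerator = denominator · series.
[s^0] = 0;  [s^1] = 1/2;  [s^2] = 0;  [s^3] = 1/12.

1/12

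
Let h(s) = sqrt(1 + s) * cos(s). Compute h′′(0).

-5/4

Write out both Maclaurin series and multiply, keeping only the needed powers.
The coefficient of s^2 in the expansion is -5/8, so h′′(0) = 2! * (-5/8) = -5/4.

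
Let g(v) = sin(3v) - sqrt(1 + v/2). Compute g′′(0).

Expand each term separately and add.
From the series, [v^2] g = 1/32; multiply by 2! = 2 to get 1/16.

1/16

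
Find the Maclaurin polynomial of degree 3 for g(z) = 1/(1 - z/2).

g(0) = 1
g′(0) = 1/2
g′′(0) = 1/2
g′′′(0) = 3/4
Dividing each by k! gives the coefficients c_0, ..., c_3.

z^3/8 + z^2/4 + z/2 + 1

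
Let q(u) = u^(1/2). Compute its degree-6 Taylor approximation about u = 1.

-21*(u - 1)^6/1024 + 7*(u - 1)^5/256 - 5*(u - 1)^4/128 + (u - 1)^3/16 - (u - 1)^2/8 + (u - 1)/2 + 1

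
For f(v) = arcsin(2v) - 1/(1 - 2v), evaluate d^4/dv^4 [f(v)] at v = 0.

Combine the two series term by term.
From the series, [v^4] f = -16; multiply by 4! = 24 to get -384.

-384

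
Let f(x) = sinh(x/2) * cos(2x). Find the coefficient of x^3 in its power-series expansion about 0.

-47/48

Expand each factor separately, then convolve coefficients.
f(0) = 0
f′(0) = 1/2
f′′(0) = 0
f′′′(0) = -47/8
Dividing each by k! gives the coefficients c_0, ..., c_3.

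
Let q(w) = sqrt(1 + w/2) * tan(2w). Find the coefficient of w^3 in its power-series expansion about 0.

125/48

Multiply the two series term by term and collect like powers.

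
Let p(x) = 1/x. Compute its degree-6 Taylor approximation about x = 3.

p(3) = 1/3
p′(3) = -1/9
p′′(3) = 2/27
p′′′(3) = -2/27
p^(4)(3) = 8/81
p^(5)(3) = -40/243
p^(6)(3) = 80/243
The Taylor polynomial is Σ p^(k)(3)/k! · (x - 3)^k.

(x - 3)^6/2187 - (x - 3)^5/729 + (x - 3)^4/243 - (x - 3)^3/81 + (x - 3)^2/27 - (x - 3)/9 + 1/3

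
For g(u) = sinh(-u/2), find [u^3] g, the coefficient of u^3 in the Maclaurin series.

-1/48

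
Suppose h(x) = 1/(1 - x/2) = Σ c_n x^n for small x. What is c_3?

[x^0] = 1;  [x^1] = 1/2;  [x^2] = 1/4;  [x^3] = 1/8.
So c_3 = h′′′(0)/3! = 1/8.

1/8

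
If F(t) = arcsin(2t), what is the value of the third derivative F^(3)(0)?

The coefficient of t^3 in the expansion is 4/3, so F′′′(0) = 3! * (4/3) = 8.

8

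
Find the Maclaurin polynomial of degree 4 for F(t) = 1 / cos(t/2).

5*t^4/384 + t^2/8 + 1

Divide the numerator series by the denominator series (power-series long division).
F(0) = 1
F′(0) = 0
F′′(0) = 1/4
F′′′(0) = 0
F^(4)(0) = 5/16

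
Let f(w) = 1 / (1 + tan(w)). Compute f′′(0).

2

Expand as Σ (-1)^k u^k with u equal to the inner function's series.
The coefficient of w^2 in the expansion is 1, so f′′(0) = 2! * (1) = 2.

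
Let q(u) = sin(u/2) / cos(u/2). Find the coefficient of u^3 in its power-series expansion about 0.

1/24

Divide the numerator series by the denominator series (power-series long division).
[u^0] = 0;  [u^1] = 1/2;  [u^2] = 0;  [u^3] = 1/24.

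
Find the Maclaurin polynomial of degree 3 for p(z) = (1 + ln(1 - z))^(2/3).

Compose series: expand the inner function first, then feed it into the outer expansion.
p(0) = 1
p′(0) = -2/3
p′′(0) = -8/9
p′′′(0) = -62/27

-31*z^3/81 - 4*z^2/9 - 2*z/3 + 1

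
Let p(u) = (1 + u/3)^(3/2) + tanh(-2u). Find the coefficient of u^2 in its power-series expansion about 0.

Add the two expansions coefficient-wise.
p(0) = 1
p′(0) = -3/2
p′′(0) = 1/12
The Taylor polynomial is Σ p^(k)(0)/k! · u^k.

1/24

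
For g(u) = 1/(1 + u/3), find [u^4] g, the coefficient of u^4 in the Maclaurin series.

g(0) = 1
g′(0) = -1/3
g′′(0) = 2/9
g′′′(0) = -2/9
g^(4)(0) = 8/27

1/81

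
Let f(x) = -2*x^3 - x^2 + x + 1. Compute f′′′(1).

-12

The coefficient of (x - 1)^3 in the expansion is -2, so f′′′(1) = 3! * (-2) = -12.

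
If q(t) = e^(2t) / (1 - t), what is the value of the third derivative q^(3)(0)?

Use 1/(1 - r) = Σ r^k on the denominator, then take the Cauchy product.
The coefficient of t^3 in the expansion is 19/3, so q′′′(0) = 3! * (19/3) = 38.

38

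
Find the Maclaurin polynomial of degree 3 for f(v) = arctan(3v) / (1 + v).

Take the Cauchy product of the two expansions.
f(0) = 0
f′(0) = 3
f′′(0) = -6
f′′′(0) = -36

-6*v^3 - 3*v^2 + 3*v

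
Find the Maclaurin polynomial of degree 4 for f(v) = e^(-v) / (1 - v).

3*v^4/8 + v^3/3 + v^2/2 + 1

Expand each factor separately, then convolve coefficients.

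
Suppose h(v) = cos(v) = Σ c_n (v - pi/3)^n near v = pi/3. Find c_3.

Differentiate repeatedly and evaluate at the center.
h(pi/3) = 1/2
h′(pi/3) = -sqrt(3)/2
h′′(pi/3) = -1/2
h′′′(pi/3) = sqrt(3)/2
So c_3 = h′′′(pi/3)/3! = sqrt(3)/12.

sqrt(3)/12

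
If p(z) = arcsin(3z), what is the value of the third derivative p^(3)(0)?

The coefficient of z^3 in the expansion is 9/2, so p′′′(0) = 3! * (9/2) = 27.

27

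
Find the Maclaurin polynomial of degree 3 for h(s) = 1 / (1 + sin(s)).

Expand as Σ (-1)^k u^k with u equal to the inner function's series.
[s^0] = 1;  [s^1] = -1;  [s^2] = 1;  [s^3] = -5/6.

-5*s^3/6 + s^2 - s + 1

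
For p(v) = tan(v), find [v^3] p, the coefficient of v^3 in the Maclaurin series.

1/3

p(0) = 0
p′(0) = 1
p′′(0) = 0
p′′′(0) = 2
The Taylor polynomial is Σ p^(k)(0)/k! · v^k.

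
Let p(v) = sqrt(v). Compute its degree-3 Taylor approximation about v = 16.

(v - 16)^3/16384 - (v - 16)^2/512 + (v - 16)/8 + 4

p(16) = 4
p′(16) = 1/8
p′′(16) = -1/256
p′′′(16) = 3/8192
Dividing each by k! gives the coefficients c_0, ..., c_3.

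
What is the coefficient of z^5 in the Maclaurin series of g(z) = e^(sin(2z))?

-32/15

Substitute the inner expansion into the outer series and collect powers.
[z^0] = 1;  [z^1] = 2;  [z^2] = 2;  [z^3] = 0;  [z^4] = -2;  [z^5] = -32/15.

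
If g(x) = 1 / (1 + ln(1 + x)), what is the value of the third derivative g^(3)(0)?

Expand as Σ (-1)^k u^k with u equal to the inner function's series.
The coefficient of x^3 in the expansion is -7/3, so g′′′(0) = 3! * (-7/3) = -14.

-14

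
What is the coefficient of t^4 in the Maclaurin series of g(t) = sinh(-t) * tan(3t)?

-19/2

Multiply the two series term by term and collect like powers.
g(0) = 0
g′(0) = 0
g′′(0) = -6
g′′′(0) = 0
g^(4)(0) = -228
Then c_k = g^(k)(0)/k! gives each Taylor coefficient.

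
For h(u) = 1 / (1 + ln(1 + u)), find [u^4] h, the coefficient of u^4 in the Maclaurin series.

Write 1/(1+u) = 1 - u + u^2 - u^3 + ... and substitute the series for u.
So c_4 = h^(4)(0)/4! = 11/3.

11/3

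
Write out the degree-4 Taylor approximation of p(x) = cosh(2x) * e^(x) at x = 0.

Multiply the two series term by term and collect like powers.
[x^0] = 1;  [x^1] = 1;  [x^2] = 5/2;  [x^3] = 13/6;  [x^4] = 41/24.

41*x^4/24 + 13*x^3/6 + 5*x^2/2 + x + 1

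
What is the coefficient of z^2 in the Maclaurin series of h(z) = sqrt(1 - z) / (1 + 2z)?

39/8

Multiply the two series term by term and collect like powers.
h(0) = 1
h′(0) = -5/2
h′′(0) = 39/4
So c_2 = h′′(0)/2! = 39/8.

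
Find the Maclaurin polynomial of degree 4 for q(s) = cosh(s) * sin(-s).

Write out both Maclaurin series and multiply, keeping only the needed powers.
[s^0] = 0;  [s^1] = -1;  [s^2] = 0;  [s^3] = -1/3;  [s^4] = 0.

-s^3/3 - s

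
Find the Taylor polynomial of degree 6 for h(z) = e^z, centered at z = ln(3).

(z - ln(3))^6/240 + (z - ln(3))^5/40 + (z - ln(3))^4/8 + (z - ln(3))^3/2 + 3*(z - ln(3))^2/2 + 3*(z - ln(3)) + 3

[(z - ln(3))^0] = 3;  [(z - ln(3))^1] = 3;  [(z - ln(3))^2] = 3/2;  [(z - ln(3))^3] = 1/2;  [(z - ln(3))^4] = 1/8;  [(z - ln(3))^5] = 1/40;  [(z - ln(3))^6] = 1/240.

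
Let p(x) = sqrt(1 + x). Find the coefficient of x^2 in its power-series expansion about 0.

-1/8

p(0) = 1
p′(0) = 1/2
p′′(0) = -1/4
So c_2 = p′′(0)/2! = -1/8.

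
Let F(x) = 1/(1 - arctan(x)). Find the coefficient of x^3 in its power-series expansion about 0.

2/3

Plug the Maclaurin series of the inner function into that of the outer and collect terms.
F(0) = 1
F′(0) = 1
F′′(0) = 2
F′′′(0) = 4
So c_3 = F′′′(0)/3! = 2/3.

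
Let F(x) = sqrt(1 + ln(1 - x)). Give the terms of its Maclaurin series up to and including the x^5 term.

Compose series: expand the inner function first, then feed it into the outer expansion.
F(0) = 1
F′(0) = -1/2
F′′(0) = -3/4
F′′′(0) = -17/8
F^(4)(0) = -143/16
F^(5)(0) = -1609/32

-1609*x^5/3840 - 143*x^4/384 - 17*x^3/48 - 3*x^2/8 - x/2 + 1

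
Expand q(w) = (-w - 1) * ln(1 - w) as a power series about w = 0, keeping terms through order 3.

5*w^3/6 + 3*w^2/2 + w

Multiply each power in the prefactor through the base expansion.
[w^0] = 0;  [w^1] = 1;  [w^2] = 3/2;  [w^3] = 5/6.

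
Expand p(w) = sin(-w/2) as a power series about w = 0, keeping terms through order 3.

w^3/48 - w/2

[w^0] = 0;  [w^1] = -1/2;  [w^2] = 0;  [w^3] = 1/48.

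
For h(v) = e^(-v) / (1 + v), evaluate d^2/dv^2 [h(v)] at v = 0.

Take the Cauchy product of the two expansions.
The coefficient of v^2 in the expansion is 5/2, so h′′(0) = 2! * (5/2) = 5.

5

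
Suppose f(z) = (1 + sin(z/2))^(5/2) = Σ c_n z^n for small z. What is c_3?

-5/384

Plug the Maclaurin series of the inner function into that of the outer and collect terms.
f(0) = 1
f′(0) = 5/4
f′′(0) = 15/16
f′′′(0) = -5/64
So c_3 = f′′′(0)/3! = -5/384.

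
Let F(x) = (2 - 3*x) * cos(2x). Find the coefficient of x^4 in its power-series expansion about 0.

Shift and add copies of the series according to the polynomial's terms.
F(0) = 2
F′(0) = -3
F′′(0) = -8
F′′′(0) = 36
F^(4)(0) = 32
The Taylor polynomial is Σ F^(k)(0)/k! · x^k.

4/3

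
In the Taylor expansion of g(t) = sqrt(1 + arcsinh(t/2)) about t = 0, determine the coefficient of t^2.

Plug the Maclaurin series of the inner function into that of the outer and collect terms.
g(0) = 1
g′(0) = 1/4
g′′(0) = -1/16
So c_2 = g′′(0)/2! = -1/32.

-1/32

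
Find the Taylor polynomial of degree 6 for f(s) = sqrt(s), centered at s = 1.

-21*(s - 1)^6/1024 + 7*(s - 1)^5/256 - 5*(s - 1)^4/128 + (s - 1)^3/16 - (s - 1)^2/8 + (s - 1)/2 + 1

f(1) = 1
f′(1) = 1/2
f′′(1) = -1/4
f′′′(1) = 3/8
f^(4)(1) = -15/16
f^(5)(1) = 105/32
f^(6)(1) = -945/64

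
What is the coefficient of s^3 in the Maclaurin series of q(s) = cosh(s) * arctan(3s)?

-15/2

Multiply the two series term by term and collect like powers.
q(0) = 0
q′(0) = 3
q′′(0) = 0
q′′′(0) = -45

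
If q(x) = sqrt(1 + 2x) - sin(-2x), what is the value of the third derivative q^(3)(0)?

Add the two expansions coefficient-wise.
From the series, [x^3] q = -5/6; multiply by 3! = 6 to get -5.

-5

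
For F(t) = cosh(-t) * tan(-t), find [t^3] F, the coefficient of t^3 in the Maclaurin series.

Take the Cauchy product of the two expansions.
F(0) = 0
F′(0) = -1
F′′(0) = 0
F′′′(0) = -5
Then c_k = F^(k)(0)/k! gives each Taylor coefficient.

-5/6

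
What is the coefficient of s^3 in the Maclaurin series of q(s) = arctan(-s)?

1/3

Differentiate repeatedly and evaluate at the center.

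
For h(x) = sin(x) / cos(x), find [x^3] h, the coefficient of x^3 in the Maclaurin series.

Divide the numerator series by the denominator series (power-series long division).
h(0) = 0
h′(0) = 1
h′′(0) = 0
h′′′(0) = 2

1/3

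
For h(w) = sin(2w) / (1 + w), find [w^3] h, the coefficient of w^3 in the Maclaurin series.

Expand each factor separately, then convolve coefficients.
h(0) = 0
h′(0) = 2
h′′(0) = -4
h′′′(0) = 4
So c_3 = h′′′(0)/3! = 2/3.

2/3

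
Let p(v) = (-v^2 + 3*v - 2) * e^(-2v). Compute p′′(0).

-22

Distribute the polynomial across the series and collect like powers.
The coefficient of v^2 in the expansion is -11, so p′′(0) = 2! * (-11) = -22.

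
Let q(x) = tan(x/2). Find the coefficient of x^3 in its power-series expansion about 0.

q(0) = 0
q′(0) = 1/2
q′′(0) = 0
q′′′(0) = 1/4
So c_3 = q′′′(0)/3! = 1/24.

1/24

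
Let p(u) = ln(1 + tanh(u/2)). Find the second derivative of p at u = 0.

-1/4

Substitute the inner expansion into the outer series and collect powers.
The coefficient of u^2 in the expansion is -1/8, so p′′(0) = 2! * (-1/8) = -1/4.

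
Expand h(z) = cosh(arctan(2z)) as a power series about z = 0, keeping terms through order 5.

Let u equal the inner series; expand the outer function in u and truncate.
h(0) = 1
h′(0) = 0
h′′(0) = 4
h′′′(0) = 0
h^(4)(0) = -112
h^(5)(0) = 0

-14*z^4/3 + 2*z^2 + 1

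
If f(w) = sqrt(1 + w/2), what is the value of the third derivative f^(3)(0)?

Use the known series and substitute for the argument.
From the series, [w^3] f = 1/128; multiply by 3! = 6 to get 3/64.

3/64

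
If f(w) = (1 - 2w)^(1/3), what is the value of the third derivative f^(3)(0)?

The coefficient of w^3 in the expansion is -40/81, so f′′′(0) = 3! * (-40/81) = -80/27.

-80/27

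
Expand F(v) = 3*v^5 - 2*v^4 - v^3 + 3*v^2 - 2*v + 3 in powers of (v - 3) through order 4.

43*(v - 3)^4 + 245*(v - 3)^3 + 696*(v - 3)^2 + 988*(v - 3) + 564

[(v - 3)^0] = 564;  [(v - 3)^1] = 988;  [(v - 3)^2] = 696;  [(v - 3)^3] = 245;  [(v - 3)^4] = 43.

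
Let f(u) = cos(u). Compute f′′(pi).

Use the known series and substitute for the argument.
From the series, [(u - pi)^2] f = 1/2; multiply by 2! = 2 to get 1.

1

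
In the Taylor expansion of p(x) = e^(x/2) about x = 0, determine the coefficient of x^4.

1/384

p(0) = 1
p′(0) = 1/2
p′′(0) = 1/4
p′′′(0) = 1/8
p^(4)(0) = 1/16
Dividing each by k! gives the coefficients c_0, ..., c_4.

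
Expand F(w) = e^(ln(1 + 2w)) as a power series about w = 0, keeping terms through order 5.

Compose series: expand the inner function first, then feed it into the outer expansion.

2*w + 1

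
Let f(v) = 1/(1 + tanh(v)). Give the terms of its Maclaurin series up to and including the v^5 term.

Compose series: expand the inner function first, then feed it into the outer expansion.
f(0) = 1
f′(0) = -1
f′′(0) = 2
f′′′(0) = -4
f^(4)(0) = 8
f^(5)(0) = -16
Then c_k = f^(k)(0)/k! gives each Taylor coefficient.

-2*v^5/15 + v^4/3 - 2*v^3/3 + v^2 - v + 1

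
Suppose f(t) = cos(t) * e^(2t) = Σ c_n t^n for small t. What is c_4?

Take the Cauchy product of the two expansions.

-7/24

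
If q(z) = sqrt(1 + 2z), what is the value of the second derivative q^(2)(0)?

-1

The coefficient of z^2 in the expansion is -1/2, so q′′(0) = 2! * (-1/2) = -1.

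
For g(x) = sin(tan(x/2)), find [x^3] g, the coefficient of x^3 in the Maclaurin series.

Compose series: expand the inner function first, then feed it into the outer expansion.
g(0) = 0
g′(0) = 1/2
g′′(0) = 0
g′′′(0) = 1/8

1/48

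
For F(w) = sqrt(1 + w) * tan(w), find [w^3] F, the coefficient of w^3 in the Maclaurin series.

Multiply the two series term by term and collect like powers.
[w^0] = 0;  [w^1] = 1;  [w^2] = 1/2;  [w^3] = 5/24.

5/24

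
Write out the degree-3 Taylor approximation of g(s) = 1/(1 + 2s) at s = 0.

-8*s^3 + 4*s^2 - 2*s + 1

Use the known series and substitute for the argument.
g(0) = 1
g′(0) = -2
g′′(0) = 8
g′′′(0) = -48
Then c_k = g^(k)(0)/k! gives each Taylor coefficient.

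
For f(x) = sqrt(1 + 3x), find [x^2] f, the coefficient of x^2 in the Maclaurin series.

Apply the Taylor formula c_k = f^(k)(a)/k!.
f(0) = 1
f′(0) = 3/2
f′′(0) = -9/4
So c_2 = f′′(0)/2! = -9/8.

-9/8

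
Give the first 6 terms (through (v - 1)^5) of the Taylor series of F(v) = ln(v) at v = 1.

[(v - 1)^0] = 0;  [(v - 1)^1] = 1;  [(v - 1)^2] = -1/2;  [(v - 1)^3] = 1/3;  [(v - 1)^4] = -1/4;  [(v - 1)^5] = 1/5.

(v - 1)^5/5 - (v - 1)^4/4 + (v - 1)^3/3 - (v - 1)^2/2 + (v - 1)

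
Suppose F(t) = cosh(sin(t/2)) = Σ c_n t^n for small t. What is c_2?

Let u equal the inner series; expand the outer function in u and truncate.
F(0) = 1
F′(0) = 0
F′′(0) = 1/4
Then c_k = F^(k)(0)/k! gives each Taylor coefficient.

1/8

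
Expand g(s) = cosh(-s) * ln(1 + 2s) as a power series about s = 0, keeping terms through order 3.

11*s^3/3 - 2*s^2 + 2*s

Multiply the two series term by term and collect like powers.
g(0) = 0
g′(0) = 2
g′′(0) = -4
g′′′(0) = 22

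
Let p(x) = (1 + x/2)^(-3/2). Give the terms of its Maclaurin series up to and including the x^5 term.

-693*x^5/8192 + 315*x^4/2048 - 35*x^3/128 + 15*x^2/32 - 3*x/4 + 1

p(0) = 1
p′(0) = -3/4
p′′(0) = 15/16
p′′′(0) = -105/64
p^(4)(0) = 945/256
p^(5)(0) = -10395/1024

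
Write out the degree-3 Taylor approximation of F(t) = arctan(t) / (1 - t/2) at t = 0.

-t^3/12 + t^2/2 + t

Multiply the two series term by term and collect like powers.
F(0) = 0
F′(0) = 1
F′′(0) = 1
F′′′(0) = -1/2
Then c_k = F^(k)(0)/k! gives each Taylor coefficient.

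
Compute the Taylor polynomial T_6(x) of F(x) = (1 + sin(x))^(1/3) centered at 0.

-32*x^6/32805 + 61*x^5/29160 - x^4/243 + x^3/162 - x^2/9 + x/3 + 1

Substitute the inner expansion into the outer series and collect powers.
F(0) = 1
F′(0) = 1/3
F′′(0) = -2/9
F′′′(0) = 1/27
F^(4)(0) = -8/81
F^(5)(0) = 61/243
F^(6)(0) = -512/729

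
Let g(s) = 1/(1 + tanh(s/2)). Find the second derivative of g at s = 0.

1/2

Compose series: expand the inner function first, then feed it into the outer expansion.
The coefficient of s^2 in the expansion is 1/4, so g′′(0) = 2! * (1/4) = 1/2.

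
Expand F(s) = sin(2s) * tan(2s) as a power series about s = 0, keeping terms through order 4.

Multiply the two series term by term and collect like powers.
[s^0] = 0;  [s^1] = 0;  [s^2] = 4;  [s^3] = 0;  [s^4] = 8/3.

8*s^4/3 + 4*s^2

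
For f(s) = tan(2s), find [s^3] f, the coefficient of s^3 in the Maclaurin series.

8/3

f(0) = 0
f′(0) = 2
f′′(0) = 0
f′′′(0) = 16
So c_3 = f′′′(0)/3! = 8/3.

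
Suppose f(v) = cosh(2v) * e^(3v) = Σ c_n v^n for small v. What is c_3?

21/2

Multiply the two series term by term and collect like powers.
f(0) = 1
f′(0) = 3
f′′(0) = 13
f′′′(0) = 63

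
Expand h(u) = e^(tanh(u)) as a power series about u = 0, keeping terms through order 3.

-u^3/6 + u^2/2 + u + 1

Plug the Maclaurin series of the inner function into that of the outer and collect terms.
h(0) = 1
h′(0) = 1
h′′(0) = 1
h′′′(0) = -1
Dividing each by k! gives the coefficients c_0, ..., c_3.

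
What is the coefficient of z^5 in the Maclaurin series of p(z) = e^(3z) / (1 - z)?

Multiply the two series term by term and collect like powers.
[z^0] = 1;  [z^1] = 4;  [z^2] = 17/2;  [z^3] = 13;  [z^4] = 131/8;  [z^5] = 92/5.

92/5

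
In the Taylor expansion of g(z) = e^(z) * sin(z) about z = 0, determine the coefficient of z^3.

1/3

Take the Cauchy product of the two expansions.
g(0) = 0
g′(0) = 1
g′′(0) = 2
g′′′(0) = 2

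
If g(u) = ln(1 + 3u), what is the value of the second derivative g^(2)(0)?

From the series, [u^2] g = -9/2; multiply by 2! = 2 to get -9.

-9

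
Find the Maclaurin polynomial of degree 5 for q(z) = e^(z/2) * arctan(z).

Take the Cauchy product of the two expansions.
[z^0] = 0;  [z^1] = 1;  [z^2] = 1/2;  [z^3] = -5/24;  [z^4] = -7/48;  [z^5] = 103/640.

103*z^5/640 - 7*z^4/48 - 5*z^3/24 + z^2/2 + z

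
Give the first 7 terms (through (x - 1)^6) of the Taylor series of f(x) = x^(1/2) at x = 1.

-21*(x - 1)^6/1024 + 7*(x - 1)^5/256 - 5*(x - 1)^4/128 + (x - 1)^3/16 - (x - 1)^2/8 + (x - 1)/2 + 1

Apply the Taylor formula c_k = f^(k)(a)/k!.
[(x - 1)^0] = 1;  [(x - 1)^1] = 1/2;  [(x - 1)^2] = -1/8;  [(x - 1)^3] = 1/16;  [(x - 1)^4] = -5/128;  [(x - 1)^5] = 7/256;  [(x - 1)^6] = -21/1024.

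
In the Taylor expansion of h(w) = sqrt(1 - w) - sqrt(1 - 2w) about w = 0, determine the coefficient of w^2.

3/8

Expand each term separately and add.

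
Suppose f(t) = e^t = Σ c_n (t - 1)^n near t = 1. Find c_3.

e/6

Compute the successive derivatives at the expansion point and divide by k!.
[(t - 1)^0] = e;  [(t - 1)^1] = e;  [(t - 1)^2] = e/2;  [(t - 1)^3] = e/6.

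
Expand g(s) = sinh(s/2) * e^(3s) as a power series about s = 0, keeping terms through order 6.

Expand each factor separately, then convolve coefficients.

1417*s^6/1280 + 6841*s^5/3840 + 37*s^4/16 + 109*s^3/48 + 3*s^2/2 + s/2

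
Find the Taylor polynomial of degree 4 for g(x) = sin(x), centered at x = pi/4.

g(pi/4) = sqrt(2)/2
g′(pi/4) = sqrt(2)/2
g′′(pi/4) = -sqrt(2)/2
g′′′(pi/4) = -sqrt(2)/2
g^(4)(pi/4) = sqrt(2)/2
Dividing each by k! gives the coefficients c_0, ..., c_4.

sqrt(2)*(x - pi/4)^4/48 - sqrt(2)*(x - pi/4)^3/12 - sqrt(2)*(x - pi/4)^2/4 + sqrt(2)*(x - pi/4)/2 + sqrt(2)/2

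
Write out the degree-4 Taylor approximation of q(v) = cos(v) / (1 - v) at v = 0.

13*v^4/24 + v^3/2 + v^2/2 + v + 1

Write out both Maclaurin series and multiply, keeping only the needed powers.
[v^0] = 1;  [v^1] = 1;  [v^2] = 1/2;  [v^3] = 1/2;  [v^4] = 13/24.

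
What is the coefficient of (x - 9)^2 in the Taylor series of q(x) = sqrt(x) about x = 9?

-1/216

Compute the successive derivatives at the expansion point and divide by k!.
q(9) = 3
q′(9) = 1/6
q′′(9) = -1/108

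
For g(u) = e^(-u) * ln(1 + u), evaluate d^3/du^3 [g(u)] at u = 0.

8

Expand each factor separately, then convolve coefficients.
From the series, [u^3] g = 4/3; multiply by 3! = 6 to get 8.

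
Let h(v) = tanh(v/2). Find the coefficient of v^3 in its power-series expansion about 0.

[v^0] = 0;  [v^1] = 1/2;  [v^2] = 0;  [v^3] = -1/24.
So c_3 = h′′′(0)/3! = -1/24.

-1/24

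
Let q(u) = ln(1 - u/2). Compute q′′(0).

-1/4

The coefficient of u^2 in the expansion is -1/8, so q′′(0) = 2! * (-1/8) = -1/4.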